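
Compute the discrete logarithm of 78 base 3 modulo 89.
40

Baby-step giant-step with step n = ⌈√89⌉ = 10.
Baby steps 3^j mod 89 (j:value) for j=0..9: 0:1, 1:3, 2:9, 3:27, 4:81, 5:65, 6:17, 7:51, 8:64, 9:14.
Giant-step multiplier: 3^(-10) ≡ 3^(88-10) = 3^78 ≡ 53 (mod 89).
Giant steps γ_i = 78·53^i mod 89: γ_0=78, γ_1=40, γ_2=73, γ_3=42, γ_4=1 (in table at j=0).
x = i·n + j = 4·10 + 0 = 40.
Check: 3^40 ≡ 78 (mod 89).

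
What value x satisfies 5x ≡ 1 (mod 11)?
9

gcd(5, 11) = 1, so the inverse exists.
Extended Euclidean algorithm on (11, 5):
11 = 2 × 5 + 1  ⟹  1 = (1)·11 + (-2)·5
So (-2)·5 ≡ 1 (mod 11), i.e. 5^(-1) ≡ -2 ≡ 9 (mod 11).
Check: 5 × 9 = 45 ≡ 1 (mod 11)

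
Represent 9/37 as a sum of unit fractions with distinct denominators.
1/5 + 1/24 + 1/635 + 1/563880

Greedy algorithm:
9/37: ceiling(37/9) = 5, use 1/5
8/185: ceiling(185/8) = 24, use 1/24
7/4440: ceiling(4440/7) = 635, use 1/635
1/563880: ceiling(563880/1) = 563880, use 1/563880
Result: 9/37 = 1/5 + 1/24 + 1/635 + 1/563880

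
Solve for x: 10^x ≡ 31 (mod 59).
7

Baby-step giant-step with step n = ⌈√59⌉ = 8.
Baby steps 10^j mod 59 (j:value) for j=0..7: 0:1, 1:10, 2:41, 3:56, 4:29, 5:54, 6:9, 7:31.
h = 31 is already in the table at j=7, so x = 7.
Check: 10^7 ≡ 31 (mod 59).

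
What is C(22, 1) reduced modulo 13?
9

Using Lucas' theorem:
Write n=22 and k=1 in base 13:
n in base 13: [1, 9]
k in base 13: [0, 1]
C(22,1) mod 13 = ∏ C(n_i, k_i) mod 13
Digit binomials (mod 13): C(1,0) = 1; C(9,1) = 9
Product: 1 × 9 = 9 ≡ 9 (mod 13)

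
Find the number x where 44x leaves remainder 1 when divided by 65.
34

gcd(44, 65) = 1, so the inverse exists.
Extended Euclidean algorithm on (65, 44):
65 = 1 × 44 + 21  ⟹  21 = (1)·65 + (-1)·44
44 = 2 × 21 + 2  ⟹  2 = (-2)·65 + (3)·44
21 = 10 × 2 + 1  ⟹  1 = (21)·65 + (-31)·44
So (-31)·44 ≡ 1 (mod 65), i.e. 44^(-1) ≡ -31 ≡ 34 (mod 65).
Check: 44 × 34 = 1496 ≡ 1 (mod 65)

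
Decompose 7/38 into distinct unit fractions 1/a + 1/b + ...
1/6 + 1/57

Greedy algorithm:
7/38: ceiling(38/7) = 6, use 1/6
1/57: ceiling(57/1) = 57, use 1/57
Result: 7/38 = 1/6 + 1/57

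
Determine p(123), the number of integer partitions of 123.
2552338241

p(n) counts ways to write n as a sum of positive integers (order ignored).
Euler's pentagonal recurrence: p(k) = p(k-1) + p(k-2) - p(k-5) - p(k-7) + p(k-12) + p(k-15) - ... (offsets j(3j∓1)/2, signs ++--, p(0)=1, p(<0)=0).
DP table for k = 0..122: p(0)=1, p(1)=1, p(2)=2, p(3)=3, p(4)=5, p(5)=7, p(6)=11, p(7)=15, p(8)=22, p(9)=30, p(10)=42, p(11)=56, p(12)=77, p(13)=101, p(14)=135, p(15)=176, p(16)=231, p(17)=297, p(18)=385, p(19)=490, p(20)=627, p(21)=792, p(22)=1002, p(23)=1255, p(24)=1575, p(25)=1958, p(26)=2436, p(27)=3010, p(28)=3718, p(29)=4565, p(30)=5604, p(31)=6842, p(32)=8349, p(33)=10143, p(34)=12310, p(35)=14883, p(36)=17977, p(37)=21637, p(38)=26015, p(39)=31185, p(40)=37338, p(41)=44583, p(42)=53174, p(43)=63261, p(44)=75175, p(45)=89134, p(46)=105558, p(47)=124754, p(48)=147273, p(49)=173525, p(50)=204226, p(51)=239943, p(52)=281589, p(53)=329931, p(54)=386155, p(55)=451276, p(56)=526823, p(57)=614154, p(58)=715220, p(59)=831820, p(60)=966467, p(61)=1121505, p(62)=1300156, p(63)=1505499, p(64)=1741630, p(65)=2012558, p(66)=2323520, p(67)=2679689, p(68)=3087735, p(69)=3554345, p(70)=4087968, p(71)=4697205, p(72)=5392783, p(73)=6185689, p(74)=7089500, p(75)=8118264, p(76)=9289091, p(77)=10619863, p(78)=12132164, p(79)=13848650, p(80)=15796476, p(81)=18004327, p(82)=20506255, p(83)=23338469, p(84)=26543660, p(85)=30167357, p(86)=34262962, p(87)=38887673, p(88)=44108109, p(89)=49995925, p(90)=56634173, p(91)=64112359, p(92)=72533807, p(93)=82010177, p(94)=92669720, p(95)=104651419, p(96)=118114304, p(97)=133230930, p(98)=150198136, p(99)=169229875, p(100)=190569292, p(101)=214481126, p(102)=241265379, p(103)=271248950, p(104)=304801365, p(105)=342325709, p(106)=384276336, p(107)=431149389, p(108)=483502844, p(109)=541946240, p(110)=607163746, p(111)=679903203, p(112)=761002156, p(113)=851376628, p(114)=952050665, p(115)=1064144451, p(116)=1188908248, p(117)=1327710076, p(118)=1482074143, p(119)=1653668665, p(120)=1844349560, p(121)=2056148051, p(122)=2291320912.
Final step: p(123) = p(122) + p(121) - p(118) - p(116) + p(111) + p(108) - p(101) - p(97) + p(88) + p(83) - p(72) - p(66) + p(53) + p(46) - p(31) - p(23) + p(6)
= 2291320912 + 2056148051 - 1482074143 - 1188908248 + 679903203 + 483502844 - 214481126 - 133230930 + 44108109 + 23338469 - 5392783 - 2323520 + 329931 + 105558 - 6842 - 1255 + 11
= 2552338241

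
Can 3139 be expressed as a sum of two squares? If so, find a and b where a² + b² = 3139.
Not possible

Factorization: 3139 = 43 × 73
By Fermat: n is sum of two squares iff every prime p ≡ 3 (mod 4) appears to even power.
Prime(s) ≡ 3 (mod 4) with odd exponent: [(43, 1)]
Therefore 3139 cannot be expressed as a² + b².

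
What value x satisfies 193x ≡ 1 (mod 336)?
289

gcd(193, 336) = 1, so the inverse exists.
Extended Euclidean algorithm on (336, 193):
336 = 1 × 193 + 143  ⟹  143 = (1)·336 + (-1)·193
193 = 1 × 143 + 50  ⟹  50 = (-1)·336 + (2)·193
143 = 2 × 50 + 43  ⟹  43 = (3)·336 + (-5)·193
50 = 1 × 43 + 7  ⟹  7 = (-4)·336 + (7)·193
43 = 6 × 7 + 1  ⟹  1 = (27)·336 + (-47)·193
So (-47)·193 ≡ 1 (mod 336), i.e. 193^(-1) ≡ -47 ≡ 289 (mod 336).
Check: 193 × 289 = 55777 ≡ 1 (mod 336)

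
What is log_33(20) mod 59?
38

Baby-step giant-step with step n = ⌈√59⌉ = 8.
Baby steps 33^j mod 59 (j:value) for j=0..7: 0:1, 1:33, 2:27, 3:6, 4:21, 5:44, 6:36, 7:8.
Giant-step multiplier: 33^(-8) ≡ 33^(58-8) = 33^50 ≡ 19 (mod 59).
Giant steps γ_i = 20·19^i mod 59: γ_0=20, γ_1=26, γ_2=22, γ_3=5, γ_4=36 (in table at j=6).
x = i·n + j = 4·8 + 6 = 38.
Check: 33^38 ≡ 20 (mod 59).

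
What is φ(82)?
40

82 = 2 × 41
φ(n) = n × ∏(1 - 1/p) for each prime p dividing n
φ(82) = 82 × (1 - 1/2) × (1 - 1/41) = 40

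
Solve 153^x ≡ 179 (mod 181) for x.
53

Baby-step giant-step with step n = ⌈√181⌉ = 14.
Baby steps 153^j mod 181 (j:value) for j=0..13: 0:1, 1:153, 2:60, 3:130, 4:161, 5:17, 6:67, 7:115, 8:38, 9:22, 10:108, 11:53, 12:145, 13:103.
Giant-step multiplier: 153^(-14) ≡ 153^(180-14) = 153^166 ≡ 166 (mod 181).
Giant steps γ_i = 179·166^i mod 181: γ_0=179, γ_1=30, γ_2=93, γ_3=53 (in table at j=11).
x = i·n + j = 3·14 + 11 = 53.
Check: 153^53 ≡ 179 (mod 181).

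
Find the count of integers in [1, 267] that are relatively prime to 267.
176

267 = 3 × 89
φ(n) = n × ∏(1 - 1/p) for each prime p dividing n
φ(267) = 267 × (1 - 1/3) × (1 - 1/89) = 176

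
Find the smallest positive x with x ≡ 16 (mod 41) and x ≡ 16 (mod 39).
16

Using Chinese Remainder Theorem:
M = 41 × 39 = 1599
M1 = 39, M2 = 41
y1 = 39^(-1) mod 41 = 20
y2 = 41^(-1) mod 39 = 20
x = (16×39×20 + 16×41×20) mod 1599 = 16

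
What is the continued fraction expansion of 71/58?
[1; 4, 2, 6]

Euclidean algorithm steps:
71 = 1 × 58 + 13
58 = 4 × 13 + 6
13 = 2 × 6 + 1
6 = 6 × 1 + 0
Continued fraction: [1; 4, 2, 6]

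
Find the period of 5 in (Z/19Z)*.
9

19 is prime, so ord(5) divides φ(19) = 18.
Divisors of 18: 1, 2, 3, 6, 9, 18.
Repeated squaring: 5^1 ≡ 5, 5^2 ≡ 6, 5^4 ≡ 17, 5^8 ≡ 4, 5^16 ≡ 16 (mod 19).
Test 5^d mod 19 for each divisor d in increasing order:
5^1 ≡ 5
5^2 ≡ 6
5^3 = 5^2·5^1 ≡ 11
5^6 = 5^4·5^2 ≡ 7
5^9 = 5^8·5^1 ≡ 1  ← first divisor giving 1
The order is 9.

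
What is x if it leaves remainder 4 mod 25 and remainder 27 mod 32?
379

Using Chinese Remainder Theorem:
M = 25 × 32 = 800
M1 = 32, M2 = 25
y1 = 32^(-1) mod 25 = 18
y2 = 25^(-1) mod 32 = 9
x = (4×32×18 + 27×25×9) mod 800 = 379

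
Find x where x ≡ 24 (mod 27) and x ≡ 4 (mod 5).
24

Using Chinese Remainder Theorem:
M = 27 × 5 = 135
M1 = 5, M2 = 27
y1 = 5^(-1) mod 27 = 11
y2 = 27^(-1) mod 5 = 3
x = (24×5×11 + 4×27×3) mod 135 = 24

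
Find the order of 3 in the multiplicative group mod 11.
5

11 is prime, so ord(3) divides φ(11) = 10.
Divisors of 10: 1, 2, 5, 10.
Repeated squaring: 3^1 ≡ 3, 3^2 ≡ 9, 3^4 ≡ 4, 3^8 ≡ 5 (mod 11).
Test 3^d mod 11 for each divisor d in increasing order:
3^1 ≡ 3
3^2 ≡ 9
3^5 = 3^4·3^1 ≡ 1  ← first divisor giving 1
The order is 5.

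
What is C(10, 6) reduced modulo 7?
0

Using Lucas' theorem:
Write n=10 and k=6 in base 7:
n in base 7: [1, 3]
k in base 7: [0, 6]
C(10,6) mod 7 = ∏ C(n_i, k_i) mod 7
Digit binomials (mod 7): C(1,0) = 1; C(3,6) = 0 (k_i > n_i)
Product: 1 × 0 = 0 ≡ 0 (mod 7)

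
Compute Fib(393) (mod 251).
235

Matrix identity: Q^n = [[F_(n+1), F_n], [F_n, F_(n-1)]] with Q = [[1,1],[1,0]].
n = 393 = 110001001₂. Square-and-multiply, entries mod 251:
Q^1 = [[1,1],[1,0]]
Q^3 = (Q^1)²·Q = [[3,2],[2,1]]
Q^6 = (Q^3)² = [[13,8],[8,5]]
Q^12 = (Q^6)² = [[233,144],[144,89]]
Q^24 = (Q^12)² = [[227,184],[184,43]]
Q^49 = (Q^24)²·Q = [[27,45],[45,233]]
Q^98 = (Q^49)² = [[244,154],[154,90]]
Q^196 = (Q^98)² = [[171,232],[232,190]]
Q^393 = (Q^196)²·Q = [[153,235],[235,169]]
F_393 mod 251 = Q^393[0][1] = 235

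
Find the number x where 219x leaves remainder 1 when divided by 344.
11

gcd(219, 344) = 1, so the inverse exists.
Extended Euclidean algorithm on (344, 219):
344 = 1 × 219 + 125  ⟹  125 = (1)·344 + (-1)·219
219 = 1 × 125 + 94  ⟹  94 = (-1)·344 + (2)·219
125 = 1 × 94 + 31  ⟹  31 = (2)·344 + (-3)·219
94 = 3 × 31 + 1  ⟹  1 = (-7)·344 + (11)·219
So (11)·219 ≡ 1 (mod 344), i.e. 219^(-1) ≡ 11 (mod 344).
Check: 219 × 11 = 2409 ≡ 1 (mod 344)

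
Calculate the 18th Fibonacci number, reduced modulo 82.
42

Matrix identity: Q^n = [[F_(n+1), F_n], [F_n, F_(n-1)]] with Q = [[1,1],[1,0]].
n = 18 = 10010₂. Square-and-multiply, entries mod 82:
Q^1 = [[1,1],[1,0]]
Q^2 = (Q^1)² = [[2,1],[1,1]]
Q^4 = (Q^2)² = [[5,3],[3,2]]
Q^9 = (Q^4)²·Q = [[55,34],[34,21]]
Q^18 = (Q^9)² = [[81,42],[42,39]]
F_18 mod 82 = Q^18[0][1] = 42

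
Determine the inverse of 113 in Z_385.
92

gcd(113, 385) = 1, so the inverse exists.
Extended Euclidean algorithm on (385, 113):
385 = 3 × 113 + 46  ⟹  46 = (1)·385 + (-3)·113
113 = 2 × 46 + 21  ⟹  21 = (-2)·385 + (7)·113
46 = 2 × 21 + 4  ⟹  4 = (5)·385 + (-17)·113
21 = 5 × 4 + 1  ⟹  1 = (-27)·385 + (92)·113
So (92)·113 ≡ 1 (mod 385), i.e. 113^(-1) ≡ 92 (mod 385).
Check: 113 × 92 = 10396 ≡ 1 (mod 385)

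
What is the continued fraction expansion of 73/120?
[0; 1, 1, 1, 1, 4, 5]

Euclidean algorithm steps:
73 = 0 × 120 + 73
120 = 1 × 73 + 47
73 = 1 × 47 + 26
47 = 1 × 26 + 21
26 = 1 × 21 + 5
21 = 4 × 5 + 1
5 = 5 × 1 + 0
Continued fraction: [0; 1, 1, 1, 1, 4, 5]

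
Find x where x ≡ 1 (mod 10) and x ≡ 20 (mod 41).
61

Using Chinese Remainder Theorem:
M = 10 × 41 = 410
M1 = 41, M2 = 10
y1 = 41^(-1) mod 10 = 1
y2 = 10^(-1) mod 41 = 37
x = (1×41×1 + 20×10×37) mod 410 = 61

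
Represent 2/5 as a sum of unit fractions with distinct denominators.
1/3 + 1/15

Greedy algorithm:
2/5: ceiling(5/2) = 3, use 1/3
1/15: ceiling(15/1) = 15, use 1/15
Result: 2/5 = 1/3 + 1/15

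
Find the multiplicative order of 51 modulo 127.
42

127 is prime, so ord(51) divides φ(127) = 126.
Divisors of 126: 1, 2, 3, 6, 7, 9, 14, 18, 21, 42, 63, 126.
Repeated squaring: 51^1 ≡ 51, 51^2 ≡ 61, 51^4 ≡ 38, 51^8 ≡ 47, 51^16 ≡ 50, 51^32 ≡ 87, 51^64 ≡ 76 (mod 127).
Test 51^d mod 127 for each divisor d in increasing order:
51^1 ≡ 51
51^2 ≡ 61
51^3 = 51^2·51^1 ≡ 63
51^6 = 51^4·51^2 ≡ 32
51^7 = 51^4·51^2·51^1 ≡ 108
51^9 = 51^8·51^1 ≡ 111
51^14 = 51^8·51^4·51^2 ≡ 107
51^18 = 51^16·51^2 ≡ 2
51^21 = 51^16·51^4·51^1 ≡ 126
51^42 = 51^32·51^8·51^2 ≡ 1  ← first divisor giving 1
The order is 42.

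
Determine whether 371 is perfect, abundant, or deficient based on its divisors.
deficient

Proper divisors of 371: sum = 1 + 7 + 53 = 61
Since 61 < 371, 371 is deficient.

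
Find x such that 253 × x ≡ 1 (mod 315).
127

gcd(253, 315) = 1, so the inverse exists.
Extended Euclidean algorithm on (315, 253):
315 = 1 × 253 + 62  ⟹  62 = (1)·315 + (-1)·253
253 = 4 × 62 + 5  ⟹  5 = (-4)·315 + (5)·253
62 = 12 × 5 + 2  ⟹  2 = (49)·315 + (-61)·253
5 = 2 × 2 + 1  ⟹  1 = (-102)·315 + (127)·253
So (127)·253 ≡ 1 (mod 315), i.e. 253^(-1) ≡ 127 (mod 315).
Check: 253 × 127 = 32131 ≡ 1 (mod 315)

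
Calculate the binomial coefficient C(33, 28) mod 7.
1

Using Lucas' theorem:
Write n=33 and k=28 in base 7:
n in base 7: [4, 5]
k in base 7: [4, 0]
C(33,28) mod 7 = ∏ C(n_i, k_i) mod 7
Digit binomials (mod 7): C(4,4) = 1; C(5,0) = 1
Product: 1 × 1 = 1 ≡ 1 (mod 7)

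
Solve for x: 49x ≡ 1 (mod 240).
49

gcd(49, 240) = 1, so the inverse exists.
Extended Euclidean algorithm on (240, 49):
240 = 4 × 49 + 44  ⟹  44 = (1)·240 + (-4)·49
49 = 1 × 44 + 5  ⟹  5 = (-1)·240 + (5)·49
44 = 8 × 5 + 4  ⟹  4 = (9)·240 + (-44)·49
5 = 1 × 4 + 1  ⟹  1 = (-10)·240 + (49)·49
So (49)·49 ≡ 1 (mod 240), i.e. 49^(-1) ≡ 49 (mod 240).
Check: 49 × 49 = 2401 ≡ 1 (mod 240)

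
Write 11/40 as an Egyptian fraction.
1/4 + 1/40

Greedy algorithm:
11/40: ceiling(40/11) = 4, use 1/4
1/40: ceiling(40/1) = 40, use 1/40
Result: 11/40 = 1/4 + 1/40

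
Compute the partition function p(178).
571701605655

p(n) counts ways to write n as a sum of positive integers (order ignored).
Euler's pentagonal recurrence: p(k) = p(k-1) + p(k-2) - p(k-5) - p(k-7) + p(k-12) + p(k-15) - ... (offsets j(3j∓1)/2, signs ++--, p(0)=1, p(<0)=0).
DP table for k = 0..177: p(0)=1, p(1)=1, p(2)=2, p(3)=3, p(4)=5, p(5)=7, p(6)=11, p(7)=15, p(8)=22, p(9)=30, p(10)=42, p(11)=56, p(12)=77, p(13)=101, p(14)=135, p(15)=176, p(16)=231, p(17)=297, p(18)=385, p(19)=490, p(20)=627, p(21)=792, p(22)=1002, p(23)=1255, p(24)=1575, p(25)=1958, p(26)=2436, p(27)=3010, p(28)=3718, p(29)=4565, p(30)=5604, p(31)=6842, p(32)=8349, p(33)=10143, p(34)=12310, p(35)=14883, p(36)=17977, p(37)=21637, p(38)=26015, p(39)=31185, p(40)=37338, p(41)=44583, p(42)=53174, p(43)=63261, p(44)=75175, p(45)=89134, p(46)=105558, p(47)=124754, p(48)=147273, p(49)=173525, p(50)=204226, p(51)=239943, p(52)=281589, p(53)=329931, p(54)=386155, p(55)=451276, p(56)=526823, p(57)=614154, p(58)=715220, p(59)=831820, p(60)=966467, p(61)=1121505, p(62)=1300156, p(63)=1505499, p(64)=1741630, p(65)=2012558, p(66)=2323520, p(67)=2679689, p(68)=3087735, p(69)=3554345, p(70)=4087968, p(71)=4697205, p(72)=5392783, p(73)=6185689, p(74)=7089500, p(75)=8118264, p(76)=9289091, p(77)=10619863, p(78)=12132164, p(79)=13848650, p(80)=15796476, p(81)=18004327, p(82)=20506255, p(83)=23338469, p(84)=26543660, p(85)=30167357, p(86)=34262962, p(87)=38887673, p(88)=44108109, p(89)=49995925, p(90)=56634173, p(91)=64112359, p(92)=72533807, p(93)=82010177, p(94)=92669720, p(95)=104651419, p(96)=118114304, p(97)=133230930, p(98)=150198136, p(99)=169229875, p(100)=190569292, p(101)=214481126, p(102)=241265379, p(103)=271248950, p(104)=304801365, p(105)=342325709, p(106)=384276336, p(107)=431149389, p(108)=483502844, p(109)=541946240, p(110)=607163746, p(111)=679903203, p(112)=761002156, p(113)=851376628, p(114)=952050665, p(115)=1064144451, p(116)=1188908248, p(117)=1327710076, p(118)=1482074143, p(119)=1653668665, p(120)=1844349560, p(121)=2056148051, p(122)=2291320912, p(123)=2552338241, p(124)=2841940500, p(125)=3163127352, p(126)=3519222692, p(127)=3913864295, p(128)=4351078600, p(129)=4835271870, p(130)=5371315400, p(131)=5964539504, p(132)=6620830889, p(133)=7346629512, p(134)=8149040695, p(135)=9035836076, p(136)=10015581680, p(137)=11097645016, p(138)=12292341831, p(139)=13610949895, p(140)=15065878135, p(141)=16670689208, p(142)=18440293320, p(143)=20390982757, p(144)=22540654445, p(145)=24908858009, p(146)=27517052599, p(147)=30388671978, p(148)=33549419497, p(149)=37027355200, p(150)=40853235313, p(151)=45060624582, p(152)=49686288421, p(153)=54770336324, p(154)=60356673280, p(155)=66493182097, p(156)=73232243759, p(157)=80630964769, p(158)=88751778802, p(159)=97662728555, p(160)=107438159466, p(161)=118159068427, p(162)=129913904637, p(163)=142798995930, p(164)=156919475295, p(165)=172389800255, p(166)=189334822579, p(167)=207890420102, p(168)=228204732751, p(169)=250438925115, p(170)=274768617130, p(171)=301384802048, p(172)=330495499613, p(173)=362326859895, p(174)=397125074750, p(175)=435157697830, p(176)=476715857290, p(177)=522115831195.
Final step: p(178) = p(177) + p(176) - p(173) - p(171) + p(166) + p(163) - p(156) - p(152) + p(143) + p(138) - p(127) - p(121) + p(108) + p(101) - p(86) - p(78) + p(61) + p(52) - p(33) - p(23) + p(2)
= 522115831195 + 476715857290 - 362326859895 - 301384802048 + 189334822579 + 142798995930 - 73232243759 - 49686288421 + 20390982757 + 12292341831 - 3913864295 - 2056148051 + 483502844 + 214481126 - 34262962 - 12132164 + 1121505 + 281589 - 10143 - 1255 + 2
= 571701605655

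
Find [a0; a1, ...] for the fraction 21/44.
[0; 2, 10, 2]

Euclidean algorithm steps:
21 = 0 × 44 + 21
44 = 2 × 21 + 2
21 = 10 × 2 + 1
2 = 2 × 1 + 0
Continued fraction: [0; 2, 10, 2]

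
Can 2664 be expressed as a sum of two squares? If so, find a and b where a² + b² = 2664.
30² + 42² (a=30, b=42)

Factorization: 2664 = 2^3 × 3^2 × 37
By Fermat: n is sum of two squares iff every prime p ≡ 3 (mod 4) appears to even power.
All primes ≡ 3 (mod 4) appear to even power.
Search a = 0, 1, 2, … for 2664 - a² a perfect square: first hit at a = 30: 2664 - 900 = 1764 = 42².
2664 = 30² + 42² = 900 + 1764 ✓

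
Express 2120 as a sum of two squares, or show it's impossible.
2² + 46² (a=2, b=46)

Factorization: 2120 = 2^3 × 5 × 53
By Fermat: n is sum of two squares iff every prime p ≡ 3 (mod 4) appears to even power.
All primes ≡ 3 (mod 4) appear to even power.
Search a = 0, 1, 2, … for 2120 - a² a perfect square: first hit at a = 2: 2120 - 4 = 2116 = 46².
2120 = 2² + 46² = 4 + 2116 ✓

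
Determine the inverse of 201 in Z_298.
43

gcd(201, 298) = 1, so the inverse exists.
Extended Euclidean algorithm on (298, 201):
298 = 1 × 201 + 97  ⟹  97 = (1)·298 + (-1)·201
201 = 2 × 97 + 7  ⟹  7 = (-2)·298 + (3)·201
97 = 13 × 7 + 6  ⟹  6 = (27)·298 + (-40)·201
7 = 1 × 6 + 1  ⟹  1 = (-29)·298 + (43)·201
So (43)·201 ≡ 1 (mod 298), i.e. 201^(-1) ≡ 43 (mod 298).
Check: 201 × 43 = 8643 ≡ 1 (mod 298)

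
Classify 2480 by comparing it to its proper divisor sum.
abundant

Proper divisors of 2480: sum = 1 + 2 + 4 + 5 + 8 + 10 + 16 + 20 + ... + 310 + 496 + 620 + 1240 (19 divisors) = 3472
Since 3472 > 2480, 2480 is abundant.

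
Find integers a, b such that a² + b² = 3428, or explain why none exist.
8² + 58² (a=8, b=58)

Factorization: 3428 = 2^2 × 857
By Fermat: n is sum of two squares iff every prime p ≡ 3 (mod 4) appears to even power.
All primes ≡ 3 (mod 4) appear to even power.
Search a = 0, 1, 2, … for 3428 - a² a perfect square: first hit at a = 8: 3428 - 64 = 3364 = 58².
3428 = 8² + 58² = 64 + 3364 ✓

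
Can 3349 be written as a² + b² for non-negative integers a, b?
10² + 57² (a=10, b=57)

Factorization: 3349 = 17 × 197
By Fermat: n is sum of two squares iff every prime p ≡ 3 (mod 4) appears to even power.
All primes ≡ 3 (mod 4) appear to even power.
Search a = 0, 1, 2, … for 3349 - a² a perfect square: first hit at a = 10: 3349 - 100 = 3249 = 57².
3349 = 10² + 57² = 100 + 3249 ✓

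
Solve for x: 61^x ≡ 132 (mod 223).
198

Baby-step giant-step with step n = ⌈√223⌉ = 15.
Baby steps 61^j mod 223 (j:value) for j=0..14: 0:1, 1:61, 2:153, 3:190, 4:217, 5:80, 6:197, 7:198, 8:36, 9:189, 10:156, 11:150, 12:7, 13:204, 14:179.
Giant-step multiplier: 61^(-15) ≡ 61^(222-15) = 61^207 ≡ 195 (mod 223).
Giant steps γ_i = 132·195^i mod 223: γ_0=132, γ_1=95, γ_2=16, γ_3=221, γ_4=56, γ_5=216, γ_6=196, γ_7=87, γ_8=17, γ_9=193, γ_10=171, γ_11=118, γ_12=41, γ_13=190 (in table at j=3).
x = i·n + j = 13·15 + 3 = 198.
Check: 61^198 ≡ 132 (mod 223).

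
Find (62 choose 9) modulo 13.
10

Using Lucas' theorem:
Write n=62 and k=9 in base 13:
n in base 13: [4, 10]
k in base 13: [0, 9]
C(62,9) mod 13 = ∏ C(n_i, k_i) mod 13
Digit binomials (mod 13): C(4,0) = 1; C(10,9) = 10
Product: 1 × 10 = 10 ≡ 10 (mod 13)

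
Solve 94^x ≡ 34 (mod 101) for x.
9

Baby-step giant-step with step n = ⌈√101⌉ = 11.
Baby steps 94^j mod 101 (j:value) for j=0..10: 0:1, 1:94, 2:49, 3:61, 4:78, 5:60, 6:85, 7:11, 8:24, 9:34, 10:65.
h = 34 is already in the table at j=9, so x = 9.
Check: 94^9 ≡ 34 (mod 101).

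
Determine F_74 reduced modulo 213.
145

Matrix identity: Q^n = [[F_(n+1), F_n], [F_n, F_(n-1)]] with Q = [[1,1],[1,0]].
n = 74 = 1001010₂. Square-and-multiply, entries mod 213:
Q^1 = [[1,1],[1,0]]
Q^2 = (Q^1)² = [[2,1],[1,1]]
Q^4 = (Q^2)² = [[5,3],[3,2]]
Q^9 = (Q^4)²·Q = [[55,34],[34,21]]
Q^18 = (Q^9)² = [[134,28],[28,106]]
Q^37 = (Q^18)²·Q = [[113,209],[209,117]]
Q^74 = (Q^37)² = [[5,145],[145,73]]
F_74 mod 213 = Q^74[0][1] = 145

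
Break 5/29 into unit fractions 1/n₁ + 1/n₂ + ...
1/6 + 1/174

Greedy algorithm:
5/29: ceiling(29/5) = 6, use 1/6
1/174: ceiling(174/1) = 174, use 1/174
Result: 5/29 = 1/6 + 1/174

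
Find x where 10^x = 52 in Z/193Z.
187

Baby-step giant-step with step n = ⌈√193⌉ = 14.
Baby steps 10^j mod 193 (j:value) for j=0..13: 0:1, 1:10, 2:100, 3:35, 4:157, 5:26, 6:67, 7:91, 8:138, 9:29, 10:97, 11:5, 12:50, 13:114.
Giant-step multiplier: 10^(-14) ≡ 10^(192-14) = 10^178 ≡ 75 (mod 193).
Giant steps γ_i = 52·75^i mod 193: γ_0=52, γ_1=40, γ_2=105, γ_3=155, γ_4=45, γ_5=94, γ_6=102, γ_7=123, γ_8=154, γ_9=163, γ_10=66, γ_11=125, γ_12=111, γ_13=26 (in table at j=5).
x = i·n + j = 13·14 + 5 = 187.
Check: 10^187 ≡ 52 (mod 193).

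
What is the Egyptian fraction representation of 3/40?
1/14 + 1/280

Greedy algorithm:
3/40: ceiling(40/3) = 14, use 1/14
1/280: ceiling(280/1) = 280, use 1/280
Result: 3/40 = 1/14 + 1/280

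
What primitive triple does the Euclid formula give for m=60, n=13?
(3431, 1560, 3769)

Euclid's formula: a = m² - n², b = 2mn, c = m² + n²
m = 60, n = 13
a = 60² - 13² = 3600 - 169 = 3431
b = 2 × 60 × 13 = 1560
c = 60² + 13² = 3600 + 169 = 3769
Verification: 3431² + 1560² = 11771761 + 2433600 = 14205361 = 3769² ✓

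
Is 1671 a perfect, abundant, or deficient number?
deficient

Proper divisors of 1671: sum = 1 + 3 + 557 = 561
Since 561 < 1671, 1671 is deficient.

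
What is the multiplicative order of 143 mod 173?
172

173 is prime, so ord(143) divides φ(173) = 172.
Divisors of 172: 1, 2, 4, 43, 86, 172.
Repeated squaring: 143^1 ≡ 143, 143^2 ≡ 35, 143^4 ≡ 14, 143^8 ≡ 23, 143^16 ≡ 10, 143^32 ≡ 100, 143^64 ≡ 139, 143^128 ≡ 118 (mod 173).
Test 143^d mod 173 for each divisor d in increasing order:
143^1 ≡ 143
143^2 ≡ 35
143^4 ≡ 14
143^43 = 143^32·143^8·143^2·143^1 ≡ 80
143^86 = 143^64·143^16·143^4·143^2 ≡ 172
143^172 = 143^128·143^32·143^8·143^4 ≡ 1  ← first divisor giving 1
The order is 172.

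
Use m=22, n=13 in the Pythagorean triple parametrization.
(315, 572, 653)

Euclid's formula: a = m² - n², b = 2mn, c = m² + n²
m = 22, n = 13
a = 22² - 13² = 484 - 169 = 315
b = 2 × 22 × 13 = 572
c = 22² + 13² = 484 + 169 = 653
Verification: 315² + 572² = 99225 + 327184 = 426409 = 653² ✓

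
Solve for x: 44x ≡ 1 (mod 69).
11

gcd(44, 69) = 1, so the inverse exists.
Extended Euclidean algorithm on (69, 44):
69 = 1 × 44 + 25  ⟹  25 = (1)·69 + (-1)·44
44 = 1 × 25 + 19  ⟹  19 = (-1)·69 + (2)·44
25 = 1 × 19 + 6  ⟹  6 = (2)·69 + (-3)·44
19 = 3 × 6 + 1  ⟹  1 = (-7)·69 + (11)·44
So (11)·44 ≡ 1 (mod 69), i.e. 44^(-1) ≡ 11 (mod 69).
Check: 44 × 11 = 484 ≡ 1 (mod 69)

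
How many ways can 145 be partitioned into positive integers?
24908858009

p(n) counts ways to write n as a sum of positive integers (order ignored).
Euler's pentagonal recurrence: p(k) = p(k-1) + p(k-2) - p(k-5) - p(k-7) + p(k-12) + p(k-15) - ... (offsets j(3j∓1)/2, signs ++--, p(0)=1, p(<0)=0).
DP table for k = 0..144: p(0)=1, p(1)=1, p(2)=2, p(3)=3, p(4)=5, p(5)=7, p(6)=11, p(7)=15, p(8)=22, p(9)=30, p(10)=42, p(11)=56, p(12)=77, p(13)=101, p(14)=135, p(15)=176, p(16)=231, p(17)=297, p(18)=385, p(19)=490, p(20)=627, p(21)=792, p(22)=1002, p(23)=1255, p(24)=1575, p(25)=1958, p(26)=2436, p(27)=3010, p(28)=3718, p(29)=4565, p(30)=5604, p(31)=6842, p(32)=8349, p(33)=10143, p(34)=12310, p(35)=14883, p(36)=17977, p(37)=21637, p(38)=26015, p(39)=31185, p(40)=37338, p(41)=44583, p(42)=53174, p(43)=63261, p(44)=75175, p(45)=89134, p(46)=105558, p(47)=124754, p(48)=147273, p(49)=173525, p(50)=204226, p(51)=239943, p(52)=281589, p(53)=329931, p(54)=386155, p(55)=451276, p(56)=526823, p(57)=614154, p(58)=715220, p(59)=831820, p(60)=966467, p(61)=1121505, p(62)=1300156, p(63)=1505499, p(64)=1741630, p(65)=2012558, p(66)=2323520, p(67)=2679689, p(68)=3087735, p(69)=3554345, p(70)=4087968, p(71)=4697205, p(72)=5392783, p(73)=6185689, p(74)=7089500, p(75)=8118264, p(76)=9289091, p(77)=10619863, p(78)=12132164, p(79)=13848650, p(80)=15796476, p(81)=18004327, p(82)=20506255, p(83)=23338469, p(84)=26543660, p(85)=30167357, p(86)=34262962, p(87)=38887673, p(88)=44108109, p(89)=49995925, p(90)=56634173, p(91)=64112359, p(92)=72533807, p(93)=82010177, p(94)=92669720, p(95)=104651419, p(96)=118114304, p(97)=133230930, p(98)=150198136, p(99)=169229875, p(100)=190569292, p(101)=214481126, p(102)=241265379, p(103)=271248950, p(104)=304801365, p(105)=342325709, p(106)=384276336, p(107)=431149389, p(108)=483502844, p(109)=541946240, p(110)=607163746, p(111)=679903203, p(112)=761002156, p(113)=851376628, p(114)=952050665, p(115)=1064144451, p(116)=1188908248, p(117)=1327710076, p(118)=1482074143, p(119)=1653668665, p(120)=1844349560, p(121)=2056148051, p(122)=2291320912, p(123)=2552338241, p(124)=2841940500, p(125)=3163127352, p(126)=3519222692, p(127)=3913864295, p(128)=4351078600, p(129)=4835271870, p(130)=5371315400, p(131)=5964539504, p(132)=6620830889, p(133)=7346629512, p(134)=8149040695, p(135)=9035836076, p(136)=10015581680, p(137)=11097645016, p(138)=12292341831, p(139)=13610949895, p(140)=15065878135, p(141)=16670689208, p(142)=18440293320, p(143)=20390982757, p(144)=22540654445.
Final step: p(145) = p(144) + p(143) - p(140) - p(138) + p(133) + p(130) - p(123) - p(119) + p(110) + p(105) - p(94) - p(88) + p(75) + p(68) - p(53) - p(45) + p(28) + p(19) - p(0)
= 22540654445 + 20390982757 - 15065878135 - 12292341831 + 7346629512 + 5371315400 - 2552338241 - 1653668665 + 607163746 + 342325709 - 92669720 - 44108109 + 8118264 + 3087735 - 329931 - 89134 + 3718 + 490 - 1
= 24908858009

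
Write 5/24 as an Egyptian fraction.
1/5 + 1/120

Greedy algorithm:
5/24: ceiling(24/5) = 5, use 1/5
1/120: ceiling(120/1) = 120, use 1/120
Result: 5/24 = 1/5 + 1/120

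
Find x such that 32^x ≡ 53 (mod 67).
51

Baby-step giant-step with step n = ⌈√67⌉ = 9.
Baby steps 32^j mod 67 (j:value) for j=0..8: 0:1, 1:32, 2:19, 3:5, 4:26, 5:28, 6:25, 7:63, 8:6.
Giant-step multiplier: 32^(-9) ≡ 32^(66-9) = 32^57 ≡ 52 (mod 67).
Giant steps γ_i = 53·52^i mod 67: γ_0=53, γ_1=9, γ_2=66, γ_3=15, γ_4=43, γ_5=25 (in table at j=6).
x = i·n + j = 5·9 + 6 = 51.
Check: 32^51 ≡ 53 (mod 67).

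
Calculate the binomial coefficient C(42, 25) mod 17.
2

Using Lucas' theorem:
Write n=42 and k=25 in base 17:
n in base 17: [2, 8]
k in base 17: [1, 8]
C(42,25) mod 17 = ∏ C(n_i, k_i) mod 17
Digit binomials (mod 17): C(2,1) = 2; C(8,8) = 1
Product: 2 × 1 = 2 ≡ 2 (mod 17)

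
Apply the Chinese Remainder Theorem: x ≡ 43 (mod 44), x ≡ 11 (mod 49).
1187

Using Chinese Remainder Theorem:
M = 44 × 49 = 2156
M1 = 49, M2 = 44
y1 = 49^(-1) mod 44 = 9
y2 = 44^(-1) mod 49 = 39
x = (43×49×9 + 11×44×39) mod 2156 = 1187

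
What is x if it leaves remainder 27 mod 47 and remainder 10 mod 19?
732

Using Chinese Remainder Theorem:
M = 47 × 19 = 893
M1 = 19, M2 = 47
y1 = 19^(-1) mod 47 = 5
y2 = 47^(-1) mod 19 = 17
x = (27×19×5 + 10×47×17) mod 893 = 732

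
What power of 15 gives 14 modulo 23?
9

Baby-step giant-step with step n = ⌈√23⌉ = 5.
Baby steps 15^j mod 23 (j:value) for j=0..4: 0:1, 1:15, 2:18, 3:17, 4:2.
Giant-step multiplier: 15^(-5) ≡ 15^(22-5) = 15^17 ≡ 10 (mod 23).
Giant steps γ_i = 14·10^i mod 23: γ_0=14, γ_1=2 (in table at j=4).
x = i·n + j = 1·5 + 4 = 9.
Check: 15^9 ≡ 14 (mod 23).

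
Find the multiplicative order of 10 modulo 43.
21

43 is prime, so ord(10) divides φ(43) = 42.
Divisors of 42: 1, 2, 3, 6, 7, 14, 21, 42.
Repeated squaring: 10^1 ≡ 10, 10^2 ≡ 14, 10^4 ≡ 24, 10^8 ≡ 17, 10^16 ≡ 31, 10^32 ≡ 15 (mod 43).
Test 10^d mod 43 for each divisor d in increasing order:
10^1 ≡ 10
10^2 ≡ 14
10^3 = 10^2·10^1 ≡ 11
10^6 = 10^4·10^2 ≡ 35
10^7 = 10^4·10^2·10^1 ≡ 6
10^14 = 10^8·10^4·10^2 ≡ 36
10^21 = 10^16·10^4·10^1 ≡ 1  ← first divisor giving 1
The order is 21.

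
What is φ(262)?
130

262 = 2 × 131
φ(n) = n × ∏(1 - 1/p) for each prime p dividing n
φ(262) = 262 × (1 - 1/2) × (1 - 1/131) = 130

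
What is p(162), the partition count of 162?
129913904637

p(n) counts ways to write n as a sum of positive integers (order ignored).
Euler's pentagonal recurrence: p(k) = p(k-1) + p(k-2) - p(k-5) - p(k-7) + p(k-12) + p(k-15) - ... (offsets j(3j∓1)/2, signs ++--, p(0)=1, p(<0)=0).
DP table for k = 0..161: p(0)=1, p(1)=1, p(2)=2, p(3)=3, p(4)=5, p(5)=7, p(6)=11, p(7)=15, p(8)=22, p(9)=30, p(10)=42, p(11)=56, p(12)=77, p(13)=101, p(14)=135, p(15)=176, p(16)=231, p(17)=297, p(18)=385, p(19)=490, p(20)=627, p(21)=792, p(22)=1002, p(23)=1255, p(24)=1575, p(25)=1958, p(26)=2436, p(27)=3010, p(28)=3718, p(29)=4565, p(30)=5604, p(31)=6842, p(32)=8349, p(33)=10143, p(34)=12310, p(35)=14883, p(36)=17977, p(37)=21637, p(38)=26015, p(39)=31185, p(40)=37338, p(41)=44583, p(42)=53174, p(43)=63261, p(44)=75175, p(45)=89134, p(46)=105558, p(47)=124754, p(48)=147273, p(49)=173525, p(50)=204226, p(51)=239943, p(52)=281589, p(53)=329931, p(54)=386155, p(55)=451276, p(56)=526823, p(57)=614154, p(58)=715220, p(59)=831820, p(60)=966467, p(61)=1121505, p(62)=1300156, p(63)=1505499, p(64)=1741630, p(65)=2012558, p(66)=2323520, p(67)=2679689, p(68)=3087735, p(69)=3554345, p(70)=4087968, p(71)=4697205, p(72)=5392783, p(73)=6185689, p(74)=7089500, p(75)=8118264, p(76)=9289091, p(77)=10619863, p(78)=12132164, p(79)=13848650, p(80)=15796476, p(81)=18004327, p(82)=20506255, p(83)=23338469, p(84)=26543660, p(85)=30167357, p(86)=34262962, p(87)=38887673, p(88)=44108109, p(89)=49995925, p(90)=56634173, p(91)=64112359, p(92)=72533807, p(93)=82010177, p(94)=92669720, p(95)=104651419, p(96)=118114304, p(97)=133230930, p(98)=150198136, p(99)=169229875, p(100)=190569292, p(101)=214481126, p(102)=241265379, p(103)=271248950, p(104)=304801365, p(105)=342325709, p(106)=384276336, p(107)=431149389, p(108)=483502844, p(109)=541946240, p(110)=607163746, p(111)=679903203, p(112)=761002156, p(113)=851376628, p(114)=952050665, p(115)=1064144451, p(116)=1188908248, p(117)=1327710076, p(118)=1482074143, p(119)=1653668665, p(120)=1844349560, p(121)=2056148051, p(122)=2291320912, p(123)=2552338241, p(124)=2841940500, p(125)=3163127352, p(126)=3519222692, p(127)=3913864295, p(128)=4351078600, p(129)=4835271870, p(130)=5371315400, p(131)=5964539504, p(132)=6620830889, p(133)=7346629512, p(134)=8149040695, p(135)=9035836076, p(136)=10015581680, p(137)=11097645016, p(138)=12292341831, p(139)=13610949895, p(140)=15065878135, p(141)=16670689208, p(142)=18440293320, p(143)=20390982757, p(144)=22540654445, p(145)=24908858009, p(146)=27517052599, p(147)=30388671978, p(148)=33549419497, p(149)=37027355200, p(150)=40853235313, p(151)=45060624582, p(152)=49686288421, p(153)=54770336324, p(154)=60356673280, p(155)=66493182097, p(156)=73232243759, p(157)=80630964769, p(158)=88751778802, p(159)=97662728555, p(160)=107438159466, p(161)=118159068427.
Final step: p(162) = p(161) + p(160) - p(157) - p(155) + p(150) + p(147) - p(140) - p(136) + p(127) + p(122) - p(111) - p(105) + p(92) + p(85) - p(70) - p(62) + p(45) + p(36) - p(17) - p(7)
= 118159068427 + 107438159466 - 80630964769 - 66493182097 + 40853235313 + 30388671978 - 15065878135 - 10015581680 + 3913864295 + 2291320912 - 679903203 - 342325709 + 72533807 + 30167357 - 4087968 - 1300156 + 89134 + 17977 - 297 - 15
= 129913904637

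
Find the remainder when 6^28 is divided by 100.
16

Repeated squaring. Binary of 28 = 11100.
6^1 ≡ 6 (mod 100); 6^2 ≡ 36 (mod 100); 6^4 ≡ 96 (mod 100); 6^8 ≡ 16 (mod 100); 6^16 ≡ 56 (mod 100)
6^28 = 6^4 × 6^8 × 6^16 ≡ 16 (mod 100)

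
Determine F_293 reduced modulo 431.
78

Matrix identity: Q^n = [[F_(n+1), F_n], [F_n, F_(n-1)]] with Q = [[1,1],[1,0]].
n = 293 = 100100101₂. Square-and-multiply, entries mod 431:
Q^1 = [[1,1],[1,0]]
Q^2 = (Q^1)² = [[2,1],[1,1]]
Q^4 = (Q^2)² = [[5,3],[3,2]]
Q^9 = (Q^4)²·Q = [[55,34],[34,21]]
Q^18 = (Q^9)² = [[302,429],[429,304]]
Q^36 = (Q^18)² = [[267,81],[81,186]]
Q^73 = (Q^36)²·Q = [[328,270],[270,58]]
Q^146 = (Q^73)² = [[326,349],[349,408]]
Q^293 = (Q^146)²·Q = [[230,78],[78,152]]
F_293 mod 431 = Q^293[0][1] = 78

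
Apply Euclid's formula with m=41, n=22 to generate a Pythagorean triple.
(1197, 1804, 2165)

Euclid's formula: a = m² - n², b = 2mn, c = m² + n²
m = 41, n = 22
a = 41² - 22² = 1681 - 484 = 1197
b = 2 × 41 × 22 = 1804
c = 41² + 22² = 1681 + 484 = 2165
Verification: 1197² + 1804² = 1432809 + 3254416 = 4687225 = 2165² ✓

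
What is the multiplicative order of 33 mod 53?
52

53 is prime, so ord(33) divides φ(53) = 52.
Divisors of 52: 1, 2, 4, 13, 26, 52.
Repeated squaring: 33^1 ≡ 33, 33^2 ≡ 29, 33^4 ≡ 46, 33^8 ≡ 49, 33^16 ≡ 16, 33^32 ≡ 44 (mod 53).
Test 33^d mod 53 for each divisor d in increasing order:
33^1 ≡ 33
33^2 ≡ 29
33^4 ≡ 46
33^13 = 33^8·33^4·33^1 ≡ 23
33^26 = 33^16·33^8·33^2 ≡ 52
33^52 = 33^32·33^16·33^4 ≡ 1  ← first divisor giving 1
The order is 52.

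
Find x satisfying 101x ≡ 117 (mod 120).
x ≡ 57 (mod 120)

gcd(101, 120) = 1, which divides 117, so solutions exist.
Find 101^(-1) mod 120 by the extended Euclidean algorithm:
120 = 1 × 101 + 19  ⟹  19 = (1)·120 + (-1)·101
101 = 5 × 19 + 6  ⟹  6 = (-5)·120 + (6)·101
19 = 3 × 6 + 1  ⟹  1 = (16)·120 + (-19)·101
So (-19)·101 ≡ 1 (mod 120), i.e. 101^(-1) ≡ -19 ≡ 101 (mod 120).
x ≡ 101 × 117 = 11817 ≡ 57 (mod 120).
Check: 101 × 57 = 5757 ≡ 117 (mod 120).
Unique solution: x ≡ 57 (mod 120)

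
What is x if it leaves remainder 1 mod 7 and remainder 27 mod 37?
64

Using Chinese Remainder Theorem:
M = 7 × 37 = 259
M1 = 37, M2 = 7
y1 = 37^(-1) mod 7 = 4
y2 = 7^(-1) mod 37 = 16
x = (1×37×4 + 27×7×16) mod 259 = 64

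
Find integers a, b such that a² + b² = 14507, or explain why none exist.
Not possible

Factorization: 14507 = 89 × 163
By Fermat: n is sum of two squares iff every prime p ≡ 3 (mod 4) appears to even power.
Prime(s) ≡ 3 (mod 4) with odd exponent: [(163, 1)]
Therefore 14507 cannot be expressed as a² + b².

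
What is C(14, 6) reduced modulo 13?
0

Using Lucas' theorem:
Write n=14 and k=6 in base 13:
n in base 13: [1, 1]
k in base 13: [0, 6]
C(14,6) mod 13 = ∏ C(n_i, k_i) mod 13
Digit binomials (mod 13): C(1,0) = 1; C(1,6) = 0 (k_i > n_i)
Product: 1 × 0 = 0 ≡ 0 (mod 13)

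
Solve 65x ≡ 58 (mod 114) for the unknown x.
x ≡ 50 (mod 114)

gcd(65, 114) = 1, which divides 58, so solutions exist.
Find 65^(-1) mod 114 by the extended Euclidean algorithm:
114 = 1 × 65 + 49  ⟹  49 = (1)·114 + (-1)·65
65 = 1 × 49 + 16  ⟹  16 = (-1)·114 + (2)·65
49 = 3 × 16 + 1  ⟹  1 = (4)·114 + (-7)·65
So (-7)·65 ≡ 1 (mod 114), i.e. 65^(-1) ≡ -7 ≡ 107 (mod 114).
x ≡ 107 × 58 = 6206 ≡ 50 (mod 114).
Check: 65 × 50 = 3250 ≡ 58 (mod 114).
Unique solution: x ≡ 50 (mod 114)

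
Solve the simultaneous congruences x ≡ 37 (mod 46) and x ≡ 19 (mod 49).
313

Using Chinese Remainder Theorem:
M = 46 × 49 = 2254
M1 = 49, M2 = 46
y1 = 49^(-1) mod 46 = 31
y2 = 46^(-1) mod 49 = 16
x = (37×49×31 + 19×46×16) mod 2254 = 313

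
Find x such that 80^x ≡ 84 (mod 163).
86

Baby-step giant-step with step n = ⌈√163⌉ = 13.
Baby steps 80^j mod 163 (j:value) for j=0..12: 0:1, 1:80, 2:43, 3:17, 4:56, 5:79, 6:126, 7:137, 8:39, 9:23, 10:47, 11:11, 12:65.
Giant-step multiplier: 80^(-13) ≡ 80^(162-13) = 80^149 ≡ 112 (mod 163).
Giant steps γ_i = 84·112^i mod 163: γ_0=84, γ_1=117, γ_2=64, γ_3=159, γ_4=41, γ_5=28, γ_6=39 (in table at j=8).
x = i·n + j = 6·13 + 8 = 86.
Check: 80^86 ≡ 84 (mod 163).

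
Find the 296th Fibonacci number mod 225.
147

Matrix identity: Q^n = [[F_(n+1), F_n], [F_n, F_(n-1)]] with Q = [[1,1],[1,0]].
n = 296 = 100101000₂. Square-and-multiply, entries mod 225:
Q^1 = [[1,1],[1,0]]
Q^2 = (Q^1)² = [[2,1],[1,1]]
Q^4 = (Q^2)² = [[5,3],[3,2]]
Q^9 = (Q^4)²·Q = [[55,34],[34,21]]
Q^18 = (Q^9)² = [[131,109],[109,22]]
Q^37 = (Q^18)²·Q = [[44,17],[17,27]]
Q^74 = (Q^37)² = [[200,82],[82,118]]
Q^148 = (Q^74)² = [[149,201],[201,173]]
Q^296 = (Q^148)² = [[52,147],[147,130]]
F_296 mod 225 = Q^296[0][1] = 147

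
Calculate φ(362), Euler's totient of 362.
180

362 = 2 × 181
φ(n) = n × ∏(1 - 1/p) for each prime p dividing n
φ(362) = 362 × (1 - 1/2) × (1 - 1/181) = 180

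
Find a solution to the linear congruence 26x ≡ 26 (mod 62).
x ≡ 1 (mod 31)

gcd(26, 62) = 2, which divides 26, so solutions exist.
Divide through by 2: 13x ≡ 13 (mod 31).
Find 13^(-1) mod 31 by the extended Euclidean algorithm:
31 = 2 × 13 + 5  ⟹  5 = (1)·31 + (-2)·13
13 = 2 × 5 + 3  ⟹  3 = (-2)·31 + (5)·13
5 = 1 × 3 + 2  ⟹  2 = (3)·31 + (-7)·13
3 = 1 × 2 + 1  ⟹  1 = (-5)·31 + (12)·13
So (12)·13 ≡ 1 (mod 31), i.e. 13^(-1) ≡ 12 (mod 31).
x ≡ 12 × 13 = 156 ≡ 1 (mod 31).
Check: 26 × 1 = 26 ≡ 26 (mod 62).
x ≡ 1 (mod 31), giving 2 solutions mod 62.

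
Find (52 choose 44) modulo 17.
0

Using Lucas' theorem:
Write n=52 and k=44 in base 17:
n in base 17: [3, 1]
k in base 17: [2, 10]
C(52,44) mod 17 = ∏ C(n_i, k_i) mod 17
Digit binomials (mod 17): C(3,2) = 3; C(1,10) = 0 (k_i > n_i)
Product: 3 × 0 = 0 ≡ 0 (mod 17)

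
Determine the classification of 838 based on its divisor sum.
deficient

Proper divisors of 838: sum = 1 + 2 + 419 = 422
Since 422 < 838, 838 is deficient.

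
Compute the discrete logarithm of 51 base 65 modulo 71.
45

Baby-step giant-step with step n = ⌈√71⌉ = 9.
Baby steps 65^j mod 71 (j:value) for j=0..8: 0:1, 1:65, 2:36, 3:68, 4:18, 5:34, 6:9, 7:17, 8:40.
Giant-step multiplier: 65^(-9) ≡ 65^(70-9) = 65^61 ≡ 21 (mod 71).
Giant steps γ_i = 51·21^i mod 71: γ_0=51, γ_1=6, γ_2=55, γ_3=19, γ_4=44, γ_5=1 (in table at j=0).
x = i·n + j = 5·9 + 0 = 45.
Check: 65^45 ≡ 51 (mod 71).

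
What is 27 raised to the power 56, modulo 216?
81

Repeated squaring. Binary of 56 = 111000.
27^1 ≡ 27 (mod 216); 27^2 ≡ 81 (mod 216); 27^4 ≡ 81 (mod 216); 27^8 ≡ 81 (mod 216); 27^16 ≡ 81 (mod 216); 27^32 ≡ 81 (mod 216)
27^56 = 27^8 × 27^16 × 27^32 ≡ 81 (mod 216)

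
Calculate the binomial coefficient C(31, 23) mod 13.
0

Using Lucas' theorem:
Write n=31 and k=23 in base 13:
n in base 13: [2, 5]
k in base 13: [1, 10]
C(31,23) mod 13 = ∏ C(n_i, k_i) mod 13
Digit binomials (mod 13): C(2,1) = 2; C(5,10) = 0 (k_i > n_i)
Product: 2 × 0 = 0 ≡ 0 (mod 13)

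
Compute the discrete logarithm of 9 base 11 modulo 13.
8

Baby-step giant-step with step n = ⌈√13⌉ = 4.
Baby steps 11^j mod 13 (j:value) for j=0..3: 0:1, 1:11, 2:4, 3:5.
Giant-step multiplier: 11^(-4) ≡ 11^(12-4) = 11^8 ≡ 9 (mod 13).
Giant steps γ_i = 9·9^i mod 13: γ_0=9, γ_1=3, γ_2=1 (in table at j=0).
x = i·n + j = 2·4 + 0 = 8.
Check: 11^8 ≡ 9 (mod 13).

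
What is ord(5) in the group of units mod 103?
102

103 is prime, so ord(5) divides φ(103) = 102.
Divisors of 102: 1, 2, 3, 6, 17, 34, 51, 102.
Repeated squaring: 5^1 ≡ 5, 5^2 ≡ 25, 5^4 ≡ 7, 5^8 ≡ 49, 5^16 ≡ 32, 5^32 ≡ 97, 5^64 ≡ 36 (mod 103).
Test 5^d mod 103 for each divisor d in increasing order:
5^1 ≡ 5
5^2 ≡ 25
5^3 = 5^2·5^1 ≡ 22
5^6 = 5^4·5^2 ≡ 72
5^17 = 5^16·5^1 ≡ 57
5^34 = 5^32·5^2 ≡ 56
5^51 = 5^32·5^16·5^2·5^1 ≡ 102
5^102 = 5^64·5^32·5^4·5^2 ≡ 1  ← first divisor giving 1
The order is 102.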